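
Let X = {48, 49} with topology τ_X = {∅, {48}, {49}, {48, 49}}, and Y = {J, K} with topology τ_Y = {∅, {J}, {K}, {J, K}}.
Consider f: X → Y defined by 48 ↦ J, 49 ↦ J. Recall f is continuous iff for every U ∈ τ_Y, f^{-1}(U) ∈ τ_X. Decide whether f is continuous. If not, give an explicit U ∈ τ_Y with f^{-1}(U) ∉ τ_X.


f IS continuous.

Compute f^{-1}(U) for each U ∈ τ_Y:
  U = ∅: f^{-1}(U) = ∅ ∈ τ_X ✓.
  U = {J}: f^{-1}(U) = {48, 49} ∈ τ_X ✓.
  U = {K}: f^{-1}(U) = ∅ ∈ τ_X ✓.
  U = {J, K}: f^{-1}(U) = {48, 49} ∈ τ_X ✓.
Every preimage lies in τ_X, so f IS continuous.


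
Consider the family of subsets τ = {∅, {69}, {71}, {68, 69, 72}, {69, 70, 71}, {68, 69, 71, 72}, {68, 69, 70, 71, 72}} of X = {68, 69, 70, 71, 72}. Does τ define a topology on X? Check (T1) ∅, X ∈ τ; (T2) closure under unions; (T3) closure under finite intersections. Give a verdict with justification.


τ is NOT a topology on X.

Axiom (T1): ∅ ∈ τ? Yes; X ∈ τ? Yes.
Axiom (T2/T3): check pairwise unions and intersections of members of τ.
Counterexample for (T2): {69} ∪ {71} = {69, 71} ∉ τ. Therefore τ is NOT a topology.


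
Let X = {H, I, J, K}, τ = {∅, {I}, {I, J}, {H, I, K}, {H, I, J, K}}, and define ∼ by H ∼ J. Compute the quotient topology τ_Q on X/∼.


X/∼ = {[H=J], [I], [K]}; |τ_Q| = 3.

Equivalence classes: [H=J], [I], [K].
Quotient map π: X → X/∼ sends H ↦ [H=J], I ↦ [I], J ↦ [H=J], K ↦ [K].
For each subset V ⊆ X/∼, compute π^{-1}(V) ⊆ X and check whether π^{-1}(V) ∈ τ. V is open in τ_Q iff π^{-1}(V) ∈ τ.
  V = {}: π^{-1}(V) = ∅ ∈ τ ✓.
  V = {[H=J]}: π^{-1}(V) = {H, J} ∉ τ ✗.
  V = {[I]}: π^{-1}(V) = {I} ∈ τ ✓.
  V = {[H=J], [I]}: π^{-1}(V) = {H, I, J} ∉ τ ✗.
  V = {[K]}: π^{-1}(V) = {K} ∉ τ ✗.
  V = {[H=J], [K]}: π^{-1}(V) = {H, J, K} ∉ τ ✗.
  V = {[I], [K]}: π^{-1}(V) = {I, K} ∉ τ ✗.
  V = {[H=J], [I], [K]}: π^{-1}(V) = {H, I, J, K} ∈ τ ✓.
Open sets in the quotient: τ_Q = {{}, {[I]}, {[H=J], [I], [K]}} (3 elements).


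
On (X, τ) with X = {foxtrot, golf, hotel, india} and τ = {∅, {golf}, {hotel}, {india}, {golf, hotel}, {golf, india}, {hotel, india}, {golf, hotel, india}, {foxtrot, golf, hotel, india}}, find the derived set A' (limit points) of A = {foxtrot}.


A' = ∅

For each x ∈ X, list the open sets U ∈ τ with x ∈ U, then check whether U ∩ (A ∖ {x}) ≠ ∅ for every such U.
  x = foxtrot: open {foxtrot, golf, hotel, india} ∋ x has {foxtrot, golf, hotel, india} ∩ (A ∖ {foxtrot}) = ∅, so x is NOT a limit point.
  x = golf: open {golf} ∋ x has {golf} ∩ (A ∖ {golf}) = ∅, so x is NOT a limit point.
  x = hotel: open {hotel} ∋ x has {hotel} ∩ (A ∖ {hotel}) = ∅, so x is NOT a limit point.
  x = india: open {india} ∋ x has {india} ∩ (A ∖ {india}) = ∅, so x is NOT a limit point.
Collecting: A' = ∅.


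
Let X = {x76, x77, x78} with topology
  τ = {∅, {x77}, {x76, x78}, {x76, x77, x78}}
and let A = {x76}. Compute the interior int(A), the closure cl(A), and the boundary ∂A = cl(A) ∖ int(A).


int(A) = ∅, cl(A) = {x76, x78}, ∂A = {x76, x78}.

Closed sets in (X, τ) are complements of opens:
  closed(X, τ) = {∅, {x77}, {x76, x78}, {x76, x77, x78}}.
int(A) = ⋃ {U ∈ τ : U ⊆ A}. Opens contained in A: ∅.
Taking the union of these: int(A) = ∅.
cl(A) = ⋂ {C closed : A ⊆ C}. Closed sets containing A: {x76, x78}, {x76, x77, x78}.
Intersecting these: cl(A) = {x76, x78}.
∂A = cl(A) ∖ int(A) = {x76, x78} ∖ ∅ = {x76, x78}.


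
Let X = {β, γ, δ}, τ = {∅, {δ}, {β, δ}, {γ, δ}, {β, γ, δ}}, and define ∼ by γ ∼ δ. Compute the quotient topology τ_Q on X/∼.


X/∼ = {[β], [γ=δ]}; |τ_Q| = 3.

Equivalence classes: [β], [γ=δ].
Quotient map π: X → X/∼ sends β ↦ [β], γ ↦ [γ=δ], δ ↦ [γ=δ].
For each subset V ⊆ X/∼, compute π^{-1}(V) ⊆ X and check whether π^{-1}(V) ∈ τ. V is open in τ_Q iff π^{-1}(V) ∈ τ.
  V = {}: π^{-1}(V) = ∅ ∈ τ ✓.
  V = {[β]}: π^{-1}(V) = {β} ∉ τ ✗.
  V = {[γ=δ]}: π^{-1}(V) = {γ, δ} ∈ τ ✓.
  V = {[β], [γ=δ]}: π^{-1}(V) = {β, γ, δ} ∈ τ ✓.
Open sets in the quotient: τ_Q = {{}, {[γ=δ]}, {[β], [γ=δ]}} (3 elements).


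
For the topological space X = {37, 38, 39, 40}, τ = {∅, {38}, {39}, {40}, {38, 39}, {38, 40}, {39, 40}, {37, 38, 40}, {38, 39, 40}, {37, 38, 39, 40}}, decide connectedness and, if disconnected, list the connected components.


(X, τ) is disconnected; components = [{39}, {37, 38, 40}].

Find clopen sets (U ∈ τ with X ∖ U ∈ τ):
  U = ∅, X ∖ U = {37, 38, 39, 40} — both open, so U is clopen.
  U = {39}, X ∖ U = {37, 38, 40} — both open, so U is clopen.
  U = {37, 38, 40}, X ∖ U = {39} — both open, so U is clopen.
  U = {37, 38, 39, 40}, X ∖ U = ∅ — both open, so U is clopen.
Nontrivial clopen(s) exist: e.g. {39}. So (X, τ) is disconnected.
Compute connected components by grouping points that agree on all clopens:
  component: {39}
  component: {37, 38, 40}


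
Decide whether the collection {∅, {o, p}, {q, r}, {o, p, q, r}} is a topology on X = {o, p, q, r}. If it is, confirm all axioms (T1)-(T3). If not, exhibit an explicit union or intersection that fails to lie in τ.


τ IS a topology on X.

Axiom (T1): ∅ ∈ τ? Yes; X ∈ τ? Yes.
Axiom (T2/T3): check pairwise unions and intersections of members of τ.
All pairwise intersections and unions checked — each lies in τ. Therefore τ satisfies (T1), (T2), (T3): it IS a topology on X.


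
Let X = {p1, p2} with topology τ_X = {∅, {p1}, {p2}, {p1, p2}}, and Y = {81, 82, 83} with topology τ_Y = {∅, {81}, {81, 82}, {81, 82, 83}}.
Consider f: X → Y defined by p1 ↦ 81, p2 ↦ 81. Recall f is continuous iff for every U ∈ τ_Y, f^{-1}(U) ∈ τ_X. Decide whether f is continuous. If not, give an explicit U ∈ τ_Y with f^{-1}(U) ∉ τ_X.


f IS continuous.

Compute f^{-1}(U) for each U ∈ τ_Y:
  U = ∅: f^{-1}(U) = ∅ ∈ τ_X ✓.
  U = {81}: f^{-1}(U) = {p1, p2} ∈ τ_X ✓.
  U = {81, 82}: f^{-1}(U) = {p1, p2} ∈ τ_X ✓.
  U = {81, 82, 83}: f^{-1}(U) = {p1, p2} ∈ τ_X ✓.
Every preimage lies in τ_X, so f IS continuous.


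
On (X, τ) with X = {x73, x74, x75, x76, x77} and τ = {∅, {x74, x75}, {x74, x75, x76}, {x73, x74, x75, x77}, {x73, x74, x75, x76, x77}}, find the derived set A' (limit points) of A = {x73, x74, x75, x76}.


A' = {x73, x74, x75, x76, x77}

For each x ∈ X, list the open sets U ∈ τ with x ∈ U, then check whether U ∩ (A ∖ {x}) ≠ ∅ for every such U.
  x = x73: opens ∋ x are {x73, x74, x75, x77}, {x73, x74, x75, x76, x77}; each meets A ∖ {x73}, so x IS a limit point.
  x = x74: opens ∋ x are {x74, x75}, {x74, x75, x76}, {x73, x74, x75, x77}, {x73, x74, x75, x76, x77}; each meets A ∖ {x74}, so x IS a limit point.
  x = x75: opens ∋ x are {x74, x75}, {x74, x75, x76}, {x73, x74, x75, x77}, {x73, x74, x75, x76, x77}; each meets A ∖ {x75}, so x IS a limit point.
  x = x76: opens ∋ x are {x74, x75, x76}, {x73, x74, x75, x76, x77}; each meets A ∖ {x76}, so x IS a limit point.
  x = x77: opens ∋ x are {x73, x74, x75, x77}, {x73, x74, x75, x76, x77}; each meets A ∖ {x77}, so x IS a limit point.
Collecting: A' = {x73, x74, x75, x76, x77}.


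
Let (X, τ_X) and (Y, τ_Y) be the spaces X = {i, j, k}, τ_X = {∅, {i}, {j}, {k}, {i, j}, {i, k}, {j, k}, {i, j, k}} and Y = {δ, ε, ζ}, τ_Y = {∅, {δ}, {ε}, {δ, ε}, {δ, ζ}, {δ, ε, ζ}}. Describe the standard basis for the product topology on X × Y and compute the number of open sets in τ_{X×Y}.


Basis B = {∅ × ∅, {i} × {δ}, {i} × {ε}, {j} × {δ}, {j} × {ε}, {k} × {δ}, {k} × {ε}, {i} × {δ, ε}, {i} × {δ, ζ}, {i, j} × {δ}, {i, k} × {δ}, {i, j} × {ε}, {i, k} × {ε}, {j} × {δ, ε}, {j} × {δ, ζ}, {j, k} × {δ}, {j, k} × {ε}, {k} × {δ, ε}, {k} × {δ, ζ}, {i} × {δ, ε, ζ}, {i, j, k} × {δ}, {i, j, k} × {ε}, {j} × {δ, ε, ζ}, {k} × {δ, ε, ζ}, {i, j} × {δ, ε}, {i, k} × {δ, ε}, {i, j} × {δ, ζ}, {i, k} × {δ, ζ}, {j, k} × {δ, ε}, {j, k} × {δ, ζ}, {i, j} × {δ, ε, ζ}, {i, k} × {δ, ε, ζ}, {i, j, k} × {δ, ε}, {i, j, k} × {δ, ζ}, {j, k} × {δ, ε, ζ}, {i, j, k} × {δ, ε, ζ}}; |τ_{X×Y}| = 216.

Enumerate products U × V with U ∈ τ_X, V ∈ τ_Y (deduplicated):
  ∅ × ∅ = {} (∅)
  {i} × {δ} = {(i,δ)}
  {i} × {ε} = {(i,ε)}
  {j} × {δ} = {(j,δ)}
  {j} × {ε} = {(j,ε)}
  {k} × {δ} = {(k,δ)}
  {k} × {ε} = {(k,ε)}
  {i} × {δ, ε} = {(i,δ), (i,ε)}
  {i} × {δ, ζ} = {(i,δ), (i,ζ)}
  {i, j} × {δ} = {(i,δ), (j,δ)}
  {i, k} × {δ} = {(i,δ), (k,δ)}
  {i, j} × {ε} = {(i,ε), (j,ε)}
  {i, k} × {ε} = {(i,ε), (k,ε)}
  {j} × {δ, ε} = {(j,δ), (j,ε)}
  {j} × {δ, ζ} = {(j,δ), (j,ζ)}
  {j, k} × {δ} = {(j,δ), (k,δ)}
  {j, k} × {ε} = {(j,ε), (k,ε)}
  {k} × {δ, ε} = {(k,δ), (k,ε)}
  {k} × {δ, ζ} = {(k,δ), (k,ζ)}
  {i} × {δ, ε, ζ} = {(i,δ), (i,ε), (i,ζ)}
  {i, j, k} × {δ} = {(i,δ), (j,δ), (k,δ)}
  {i, j, k} × {ε} = {(i,ε), (j,ε), (k,ε)}
  {j} × {δ, ε, ζ} = {(j,δ), (j,ε), (j,ζ)}
  {k} × {δ, ε, ζ} = {(k,δ), (k,ε), (k,ζ)}
  {i, j} × {δ, ε} = {(i,δ), (i,ε), (j,δ), (j,ε)}
  {i, k} × {δ, ε} = {(i,δ), (i,ε), (k,δ), (k,ε)}
  {i, j} × {δ, ζ} = {(i,δ), (i,ζ), (j,δ), (j,ζ)}
  {i, k} × {δ, ζ} = {(i,δ), (i,ζ), (k,δ), (k,ζ)}
  {j, k} × {δ, ε} = {(j,δ), (j,ε), (k,δ), (k,ε)}
  {j, k} × {δ, ζ} = {(j,δ), (j,ζ), (k,δ), (k,ζ)}
  {i, j} × {δ, ε, ζ} = {(i,δ), (i,ε), (i,ζ), (j,δ), (j,ε), (j,ζ)}
  {i, k} × {δ, ε, ζ} = {(i,δ), (i,ε), (i,ζ), (k,δ), (k,ε), (k,ζ)}
  {i, j, k} × {δ, ε} = {(i,δ), (i,ε), (j,δ), (j,ε), (k,δ), (k,ε)}
  {i, j, k} × {δ, ζ} = {(i,δ), (i,ζ), (j,δ), (j,ζ), (k,δ), (k,ζ)}
  {j, k} × {δ, ε, ζ} = {(j,δ), (j,ε), (j,ζ), (k,δ), (k,ε), (k,ζ)}
  {i, j, k} × {δ, ε, ζ} = {(i,δ), (i,ε), (i,ζ), (j,δ), (j,ε), (j,ζ), (k,δ), (k,ε), (k,ζ)}
These 36 distinct sets form the basis B.
Close under arbitrary unions to get τ_{X×Y}; counting gives |τ_{X×Y}| = 216.


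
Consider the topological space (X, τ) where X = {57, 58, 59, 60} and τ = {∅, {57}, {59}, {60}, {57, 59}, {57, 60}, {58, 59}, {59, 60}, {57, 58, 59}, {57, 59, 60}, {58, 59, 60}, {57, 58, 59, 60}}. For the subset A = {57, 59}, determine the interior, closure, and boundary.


int(A) = {57, 59}, cl(A) = {57, 58, 59}, ∂A = {58}.

Closed sets in (X, τ) are complements of opens:
  closed(X, τ) = {∅, {57}, {58}, {60}, {57, 58}, {57, 60}, {58, 59}, {58, 60}, {57, 58, 59}, {57, 58, 60}, {58, 59, 60}, {57, 58, 59, 60}}.
int(A) = ⋃ {U ∈ τ : U ⊆ A}. Opens contained in A: ∅, {57}, {59}, {57, 59}.
Taking the union of these: int(A) = {57, 59}.
cl(A) = ⋂ {C closed : A ⊆ C}. Closed sets containing A: {57, 58, 59}, {57, 58, 59, 60}.
Intersecting these: cl(A) = {57, 58, 59}.
∂A = cl(A) ∖ int(A) = {57, 58, 59} ∖ {57, 59} = {58}.


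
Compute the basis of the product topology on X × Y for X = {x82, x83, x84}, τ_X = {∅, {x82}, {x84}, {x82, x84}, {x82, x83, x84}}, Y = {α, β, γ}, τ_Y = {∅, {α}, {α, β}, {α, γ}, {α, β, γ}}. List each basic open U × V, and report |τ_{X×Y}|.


Basis B = {∅ × ∅, {x82} × {α}, {x84} × {α}, {x82} × {α, β}, {x82} × {α, γ}, {x82, x84} × {α}, {x84} × {α, β}, {x84} × {α, γ}, {x82} × {α, β, γ}, {x82, x83, x84} × {α}, {x84} × {α, β, γ}, {x82, x84} × {α, β}, {x82, x84} × {α, γ}, {x82, x84} × {α, β, γ}, {x82, x83, x84} × {α, β}, {x82, x83, x84} × {α, γ}, {x82, x83, x84} × {α, β, γ}}; |τ_{X×Y}| = 50.

Enumerate products U × V with U ∈ τ_X, V ∈ τ_Y (deduplicated):
  ∅ × ∅ = {} (∅)
  {x82} × {α} = {(x82,α)}
  {x84} × {α} = {(x84,α)}
  {x82} × {α, β} = {(x82,α), (x82,β)}
  {x82} × {α, γ} = {(x82,α), (x82,γ)}
  {x82, x84} × {α} = {(x82,α), (x84,α)}
  {x84} × {α, β} = {(x84,α), (x84,β)}
  {x84} × {α, γ} = {(x84,α), (x84,γ)}
  {x82} × {α, β, γ} = {(x82,α), (x82,β), (x82,γ)}
  {x82, x83, x84} × {α} = {(x82,α), (x83,α), (x84,α)}
  {x84} × {α, β, γ} = {(x84,α), (x84,β), (x84,γ)}
  {x82, x84} × {α, β} = {(x82,α), (x82,β), (x84,α), (x84,β)}
  {x82, x84} × {α, γ} = {(x82,α), (x82,γ), (x84,α), (x84,γ)}
  {x82, x84} × {α, β, γ} = {(x82,α), (x82,β), (x82,γ), (x84,α), (x84,β), (x84,γ)}
  {x82, x83, x84} × {α, β} = {(x82,α), (x82,β), (x83,α), (x83,β), (x84,α), (x84,β)}
  {x82, x83, x84} × {α, γ} = {(x82,α), (x82,γ), (x83,α), (x83,γ), (x84,α), (x84,γ)}
  {x82, x83, x84} × {α, β, γ} = {(x82,α), (x82,β), (x82,γ), (x83,α), (x83,β), (x83,γ), (x84,α), (x84,β), (x84,γ)}
These 17 distinct sets form the basis B.
Close under arbitrary unions to get τ_{X×Y}; counting gives |τ_{X×Y}| = 50.


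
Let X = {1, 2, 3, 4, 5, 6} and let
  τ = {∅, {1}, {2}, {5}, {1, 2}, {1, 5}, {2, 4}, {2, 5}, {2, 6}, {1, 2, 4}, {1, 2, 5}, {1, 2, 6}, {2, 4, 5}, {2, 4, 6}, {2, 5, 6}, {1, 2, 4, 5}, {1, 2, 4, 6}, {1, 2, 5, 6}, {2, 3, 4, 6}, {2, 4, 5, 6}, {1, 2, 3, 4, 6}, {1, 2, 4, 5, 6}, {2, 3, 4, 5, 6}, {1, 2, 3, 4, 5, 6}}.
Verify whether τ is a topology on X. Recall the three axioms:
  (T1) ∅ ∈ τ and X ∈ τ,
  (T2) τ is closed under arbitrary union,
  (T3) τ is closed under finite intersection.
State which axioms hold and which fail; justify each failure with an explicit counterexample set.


τ IS a topology on X.

Axiom (T1): ∅ ∈ τ? Yes; X ∈ τ? Yes.
Axiom (T2/T3): check pairwise unions and intersections of members of τ.
All pairwise intersections and unions checked — each lies in τ. Therefore τ satisfies (T1), (T2), (T3): it IS a topology on X.


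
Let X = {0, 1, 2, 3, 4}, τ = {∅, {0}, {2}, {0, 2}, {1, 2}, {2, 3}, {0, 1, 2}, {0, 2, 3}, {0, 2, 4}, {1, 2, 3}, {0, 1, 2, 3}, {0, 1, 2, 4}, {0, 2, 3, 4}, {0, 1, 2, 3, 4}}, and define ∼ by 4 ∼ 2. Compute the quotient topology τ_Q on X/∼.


X/∼ = {[0], [1], [2=4], [3]}; |τ_Q| = 6.

Equivalence classes: [0], [1], [2=4], [3].
Quotient map π: X → X/∼ sends 0 ↦ [0], 1 ↦ [1], 2 ↦ [2=4], 3 ↦ [3], 4 ↦ [2=4].
For each subset V ⊆ X/∼, compute π^{-1}(V) ⊆ X and check whether π^{-1}(V) ∈ τ. V is open in τ_Q iff π^{-1}(V) ∈ τ.
  V = {}: π^{-1}(V) = ∅ ∈ τ ✓.
  V = {[0]}: π^{-1}(V) = {0} ∈ τ ✓.
  V = {[1]}: π^{-1}(V) = {1} ∉ τ ✗.
  V = {[0], [1]}: π^{-1}(V) = {0, 1} ∉ τ ✗.
  V = {[2=4]}: π^{-1}(V) = {2, 4} ∉ τ ✗.
  V = {[0], [2=4]}: π^{-1}(V) = {0, 2, 4} ∈ τ ✓.
  V = {[1], [2=4]}: π^{-1}(V) = {1, 2, 4} ∉ τ ✗.
  V = {[0], [1], [2=4]}: π^{-1}(V) = {0, 1, 2, 4} ∈ τ ✓.
  V = {[3]}: π^{-1}(V) = {3} ∉ τ ✗.
  V = {[0], [3]}: π^{-1}(V) = {0, 3} ∉ τ ✗.
  V = {[1], [3]}: π^{-1}(V) = {1, 3} ∉ τ ✗.
  V = {[0], [1], [3]}: π^{-1}(V) = {0, 1, 3} ∉ τ ✗.
  V = {[2=4], [3]}: π^{-1}(V) = {2, 3, 4} ∉ τ ✗.
  V = {[0], [2=4], [3]}: π^{-1}(V) = {0, 2, 3, 4} ∈ τ ✓.
  V = {[1], [2=4], [3]}: π^{-1}(V) = {1, 2, 3, 4} ∉ τ ✗.
  V = {[0], [1], [2=4], [3]}: π^{-1}(V) = {0, 1, 2, 3, 4} ∈ τ ✓.
Open sets in the quotient: τ_Q = {{}, {[0]}, {[0], [2=4]}, {[0], [1], [2=4]}, {[0], [2=4], [3]}, {[0], [1], [2=4], [3]}} (6 elements).


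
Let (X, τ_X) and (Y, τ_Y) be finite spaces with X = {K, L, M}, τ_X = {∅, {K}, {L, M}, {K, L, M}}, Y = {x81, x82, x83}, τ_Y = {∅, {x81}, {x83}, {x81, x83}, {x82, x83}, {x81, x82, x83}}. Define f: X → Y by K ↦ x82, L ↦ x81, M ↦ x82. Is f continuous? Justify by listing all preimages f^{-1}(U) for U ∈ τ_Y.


f is NOT continuous.

Compute f^{-1}(U) for each U ∈ τ_Y:
  U = ∅: f^{-1}(U) = ∅ ∈ τ_X ✓.
  U = {x81}: f^{-1}(U) = {L} ∉ τ_X ✗.
  U = {x83}: f^{-1}(U) = ∅ ∈ τ_X ✓.
  U = {x81, x83}: f^{-1}(U) = {L} ∉ τ_X ✗.
  U = {x82, x83}: f^{-1}(U) = {K, M} ∉ τ_X ✗.
  U = {x81, x82, x83}: f^{-1}(U) = {K, L, M} ∈ τ_X ✓.
Found U = {x81} with f^{-1}(U) = {L} not in τ_X. Therefore f is NOT continuous.


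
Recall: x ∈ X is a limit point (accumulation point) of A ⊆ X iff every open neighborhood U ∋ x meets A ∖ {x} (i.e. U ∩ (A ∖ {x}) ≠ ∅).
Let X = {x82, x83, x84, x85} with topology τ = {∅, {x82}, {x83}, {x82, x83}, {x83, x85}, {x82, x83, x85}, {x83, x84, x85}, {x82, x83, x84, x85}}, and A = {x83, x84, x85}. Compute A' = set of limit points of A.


A' = {x84, x85}

For each x ∈ X, list the open sets U ∈ τ with x ∈ U, then check whether U ∩ (A ∖ {x}) ≠ ∅ for every such U.
  x = x82: open {x82} ∋ x has {x82} ∩ (A ∖ {x82}) = ∅, so x is NOT a limit point.
  x = x83: open {x83} ∋ x has {x83} ∩ (A ∖ {x83}) = ∅, so x is NOT a limit point.
  x = x84: opens ∋ x are {x83, x84, x85}, {x82, x83, x84, x85}; each meets A ∖ {x84}, so x IS a limit point.
  x = x85: opens ∋ x are {x83, x85}, {x82, x83, x85}, {x83, x84, x85}, {x82, x83, x84, x85}; each meets A ∖ {x85}, so x IS a limit point.
Collecting: A' = {x84, x85}.


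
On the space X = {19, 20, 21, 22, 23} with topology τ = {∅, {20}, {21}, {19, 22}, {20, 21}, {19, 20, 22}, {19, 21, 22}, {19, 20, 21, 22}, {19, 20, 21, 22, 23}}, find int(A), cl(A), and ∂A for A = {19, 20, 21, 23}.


int(A) = {20, 21}, cl(A) = {19, 20, 21, 22, 23}, ∂A = {19, 22, 23}.

Closed sets in (X, τ) are complements of opens:
  closed(X, τ) = {∅, {23}, {20, 23}, {21, 23}, {19, 22, 23}, {20, 21, 23}, {19, 20, 22, 23}, {19, 21, 22, 23}, {19, 20, 21, 22, 23}}.
int(A) = ⋃ {U ∈ τ : U ⊆ A}. Opens contained in A: ∅, {20}, {21}, {20, 21}.
Taking the union of these: int(A) = {20, 21}.
cl(A) = ⋂ {C closed : A ⊆ C}. Closed sets containing A: {19, 20, 21, 22, 23}.
Intersecting these: cl(A) = {19, 20, 21, 22, 23}.
∂A = cl(A) ∖ int(A) = {19, 20, 21, 22, 23} ∖ {20, 21} = {19, 22, 23}.


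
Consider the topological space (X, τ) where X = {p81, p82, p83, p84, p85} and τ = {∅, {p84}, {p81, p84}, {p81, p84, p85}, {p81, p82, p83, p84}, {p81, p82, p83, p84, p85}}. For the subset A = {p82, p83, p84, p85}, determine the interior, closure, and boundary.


int(A) = {p84}, cl(A) = {p81, p82, p83, p84, p85}, ∂A = {p81, p82, p83, p85}.

Closed sets in (X, τ) are complements of opens:
  closed(X, τ) = {∅, {p85}, {p82, p83}, {p82, p83, p85}, {p81, p82, p83, p85}, {p81, p82, p83, p84, p85}}.
int(A) = ⋃ {U ∈ τ : U ⊆ A}. Opens contained in A: ∅, {p84}.
Taking the union of these: int(A) = {p84}.
cl(A) = ⋂ {C closed : A ⊆ C}. Closed sets containing A: {p81, p82, p83, p84, p85}.
Intersecting these: cl(A) = {p81, p82, p83, p84, p85}.
∂A = cl(A) ∖ int(A) = {p81, p82, p83, p84, p85} ∖ {p84} = {p81, p82, p83, p85}.


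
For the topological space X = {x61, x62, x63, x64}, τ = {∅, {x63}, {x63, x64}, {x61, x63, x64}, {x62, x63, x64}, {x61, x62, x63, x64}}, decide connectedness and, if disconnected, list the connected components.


(X, τ) is connected.

Find clopen sets (U ∈ τ with X ∖ U ∈ τ):
  U = ∅, X ∖ U = {x61, x62, x63, x64} — both open, so U is clopen.
  U = {x61, x62, x63, x64}, X ∖ U = ∅ — both open, so U is clopen.
Only trivial clopens (∅ and X) exist, so (X, τ) is connected.
Compute connected components by grouping points that agree on all clopens:
  component: {x61, x62, x63, x64}


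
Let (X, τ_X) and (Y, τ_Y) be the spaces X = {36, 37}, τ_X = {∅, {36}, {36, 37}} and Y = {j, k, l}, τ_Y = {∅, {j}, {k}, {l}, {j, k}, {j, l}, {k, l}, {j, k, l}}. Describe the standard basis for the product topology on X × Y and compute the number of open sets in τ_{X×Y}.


Basis B = {∅ × ∅, {36} × {j}, {36} × {k}, {36} × {l}, {36} × {j, k}, {36} × {j, l}, {36, 37} × {j}, {36} × {k, l}, {36, 37} × {k}, {36, 37} × {l}, {36} × {j, k, l}, {36, 37} × {j, k}, {36, 37} × {j, l}, {36, 37} × {k, l}, {36, 37} × {j, k, l}}; |τ_{X×Y}| = 27.

Enumerate products U × V with U ∈ τ_X, V ∈ τ_Y (deduplicated):
  ∅ × ∅ = {} (∅)
  {36} × {j} = {(36,j)}
  {36} × {k} = {(36,k)}
  {36} × {l} = {(36,l)}
  {36} × {j, k} = {(36,j), (36,k)}
  {36} × {j, l} = {(36,j), (36,l)}
  {36, 37} × {j} = {(36,j), (37,j)}
  {36} × {k, l} = {(36,k), (36,l)}
  {36, 37} × {k} = {(36,k), (37,k)}
  {36, 37} × {l} = {(36,l), (37,l)}
  {36} × {j, k, l} = {(36,j), (36,k), (36,l)}
  {36, 37} × {j, k} = {(36,j), (36,k), (37,j), (37,k)}
  {36, 37} × {j, l} = {(36,j), (36,l), (37,j), (37,l)}
  {36, 37} × {k, l} = {(36,k), (36,l), (37,k), (37,l)}
  {36, 37} × {j, k, l} = {(36,j), (36,k), (36,l), (37,j), (37,k), (37,l)}
These 15 distinct sets form the basis B.
Close under arbitrary unions to get τ_{X×Y}; counting gives |τ_{X×Y}| = 27.


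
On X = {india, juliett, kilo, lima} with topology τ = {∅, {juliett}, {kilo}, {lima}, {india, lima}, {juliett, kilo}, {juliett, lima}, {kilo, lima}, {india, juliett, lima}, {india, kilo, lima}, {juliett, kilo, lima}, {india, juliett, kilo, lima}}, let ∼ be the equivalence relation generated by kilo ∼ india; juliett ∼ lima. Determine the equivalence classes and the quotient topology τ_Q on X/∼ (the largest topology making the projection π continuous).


X/∼ = {[india=kilo], [juliett=lima]}; |τ_Q| = 3.

Equivalence classes: [india=kilo], [juliett=lima].
Quotient map π: X → X/∼ sends india ↦ [india=kilo], juliett ↦ [juliett=lima], kilo ↦ [india=kilo], lima ↦ [juliett=lima].
For each subset V ⊆ X/∼, compute π^{-1}(V) ⊆ X and check whether π^{-1}(V) ∈ τ. V is open in τ_Q iff π^{-1}(V) ∈ τ.
  V = {}: π^{-1}(V) = ∅ ∈ τ ✓.
  V = {[india=kilo]}: π^{-1}(V) = {india, kilo} ∉ τ ✗.
  V = {[juliett=lima]}: π^{-1}(V) = {juliett, lima} ∈ τ ✓.
  V = {[india=kilo], [juliett=lima]}: π^{-1}(V) = {india, juliett, kilo, lima} ∈ τ ✓.
Open sets in the quotient: τ_Q = {{}, {[juliett=lima]}, {[india=kilo], [juliett=lima]}} (3 elements).


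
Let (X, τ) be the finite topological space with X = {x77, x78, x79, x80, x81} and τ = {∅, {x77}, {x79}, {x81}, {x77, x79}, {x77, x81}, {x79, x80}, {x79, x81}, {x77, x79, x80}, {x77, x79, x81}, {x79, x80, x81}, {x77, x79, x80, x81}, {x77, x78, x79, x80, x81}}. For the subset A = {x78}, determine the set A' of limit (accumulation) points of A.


A' = ∅

For each x ∈ X, list the open sets U ∈ τ with x ∈ U, then check whether U ∩ (A ∖ {x}) ≠ ∅ for every such U.
  x = x77: open {x77} ∋ x has {x77} ∩ (A ∖ {x77}) = ∅, so x is NOT a limit point.
  x = x78: open {x77, x78, x79, x80, x81} ∋ x has {x77, x78, x79, x80, x81} ∩ (A ∖ {x78}) = ∅, so x is NOT a limit point.
  x = x79: open {x79} ∋ x has {x79} ∩ (A ∖ {x79}) = ∅, so x is NOT a limit point.
  x = x80: open {x79, x80} ∋ x has {x79, x80} ∩ (A ∖ {x80}) = ∅, so x is NOT a limit point.
  x = x81: open {x81} ∋ x has {x81} ∩ (A ∖ {x81}) = ∅, so x is NOT a limit point.
Collecting: A' = ∅.


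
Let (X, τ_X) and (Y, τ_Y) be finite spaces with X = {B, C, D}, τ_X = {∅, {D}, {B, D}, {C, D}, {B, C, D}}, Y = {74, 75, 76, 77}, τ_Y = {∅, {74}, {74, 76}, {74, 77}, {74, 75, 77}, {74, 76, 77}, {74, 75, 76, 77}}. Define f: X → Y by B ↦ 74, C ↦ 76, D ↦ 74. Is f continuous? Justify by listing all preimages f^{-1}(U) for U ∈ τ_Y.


f IS continuous.

Compute f^{-1}(U) for each U ∈ τ_Y:
  U = ∅: f^{-1}(U) = ∅ ∈ τ_X ✓.
  U = {74}: f^{-1}(U) = {B, D} ∈ τ_X ✓.
  U = {74, 76}: f^{-1}(U) = {B, C, D} ∈ τ_X ✓.
  U = {74, 77}: f^{-1}(U) = {B, D} ∈ τ_X ✓.
  U = {74, 75, 77}: f^{-1}(U) = {B, D} ∈ τ_X ✓.
  U = {74, 76, 77}: f^{-1}(U) = {B, C, D} ∈ τ_X ✓.
  U = {74, 75, 76, 77}: f^{-1}(U) = {B, C, D} ∈ τ_X ✓.
Every preimage lies in τ_X, so f IS continuous.


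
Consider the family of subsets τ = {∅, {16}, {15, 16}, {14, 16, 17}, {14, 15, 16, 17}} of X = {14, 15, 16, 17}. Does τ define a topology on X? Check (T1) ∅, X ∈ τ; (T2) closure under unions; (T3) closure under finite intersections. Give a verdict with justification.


τ IS a topology on X.

Axiom (T1): ∅ ∈ τ? Yes; X ∈ τ? Yes.
Axiom (T2/T3): check pairwise unions and intersections of members of τ.
All pairwise intersections and unions checked — each lies in τ. Therefore τ satisfies (T1), (T2), (T3): it IS a topology on X.


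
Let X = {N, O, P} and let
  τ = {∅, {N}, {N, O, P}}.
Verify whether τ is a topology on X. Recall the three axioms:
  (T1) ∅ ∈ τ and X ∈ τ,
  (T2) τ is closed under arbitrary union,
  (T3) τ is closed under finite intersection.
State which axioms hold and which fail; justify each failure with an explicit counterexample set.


τ IS a topology on X.

Axiom (T1): ∅ ∈ τ? Yes; X ∈ τ? Yes.
Axiom (T2/T3): check pairwise unions and intersections of members of τ.
All pairwise intersections and unions checked — each lies in τ. Therefore τ satisfies (T1), (T2), (T3): it IS a topology on X.


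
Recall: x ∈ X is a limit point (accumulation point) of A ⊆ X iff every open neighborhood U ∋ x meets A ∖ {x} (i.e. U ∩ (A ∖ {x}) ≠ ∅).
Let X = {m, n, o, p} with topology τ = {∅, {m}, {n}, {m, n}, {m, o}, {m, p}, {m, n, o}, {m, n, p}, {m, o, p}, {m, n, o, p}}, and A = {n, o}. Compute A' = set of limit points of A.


A' = ∅

For each x ∈ X, list the open sets U ∈ τ with x ∈ U, then check whether U ∩ (A ∖ {x}) ≠ ∅ for every such U.
  x = m: open {m} ∋ x has {m} ∩ (A ∖ {m}) = ∅, so x is NOT a limit point.
  x = n: open {n} ∋ x has {n} ∩ (A ∖ {n}) = ∅, so x is NOT a limit point.
  x = o: open {m, o} ∋ x has {m, o} ∩ (A ∖ {o}) = ∅, so x is NOT a limit point.
  x = p: open {m, p} ∋ x has {m, p} ∩ (A ∖ {p}) = ∅, so x is NOT a limit point.
Collecting: A' = ∅.


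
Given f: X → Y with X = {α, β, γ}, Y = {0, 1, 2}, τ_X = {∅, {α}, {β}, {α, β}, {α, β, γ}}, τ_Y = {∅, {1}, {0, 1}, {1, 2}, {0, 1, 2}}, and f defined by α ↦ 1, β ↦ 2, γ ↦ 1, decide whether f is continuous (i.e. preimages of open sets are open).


f is NOT continuous.

Compute f^{-1}(U) for each U ∈ τ_Y:
  U = ∅: f^{-1}(U) = ∅ ∈ τ_X ✓.
  U = {1}: f^{-1}(U) = {α, γ} ∉ τ_X ✗.
  U = {0, 1}: f^{-1}(U) = {α, γ} ∉ τ_X ✗.
  U = {1, 2}: f^{-1}(U) = {α, β, γ} ∈ τ_X ✓.
  U = {0, 1, 2}: f^{-1}(U) = {α, β, γ} ∈ τ_X ✓.
Found U = {1} with f^{-1}(U) = {α, γ} not in τ_X. Therefore f is NOT continuous.


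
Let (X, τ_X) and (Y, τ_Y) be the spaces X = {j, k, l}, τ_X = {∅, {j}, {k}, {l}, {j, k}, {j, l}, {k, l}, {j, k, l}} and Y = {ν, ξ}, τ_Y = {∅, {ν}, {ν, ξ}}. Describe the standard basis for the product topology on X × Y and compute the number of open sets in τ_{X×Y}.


Basis B = {∅ × ∅, {j} × {ν}, {k} × {ν}, {l} × {ν}, {j} × {ν, ξ}, {j, k} × {ν}, {j, l} × {ν}, {k} × {ν, ξ}, {k, l} × {ν}, {l} × {ν, ξ}, {j, k, l} × {ν}, {j, k} × {ν, ξ}, {j, l} × {ν, ξ}, {k, l} × {ν, ξ}, {j, k, l} × {ν, ξ}}; |τ_{X×Y}| = 27.

Enumerate products U × V with U ∈ τ_X, V ∈ τ_Y (deduplicated):
  ∅ × ∅ = {} (∅)
  {j} × {ν} = {(j,ν)}
  {k} × {ν} = {(k,ν)}
  {l} × {ν} = {(l,ν)}
  {j} × {ν, ξ} = {(j,ν), (j,ξ)}
  {j, k} × {ν} = {(j,ν), (k,ν)}
  {j, l} × {ν} = {(j,ν), (l,ν)}
  {k} × {ν, ξ} = {(k,ν), (k,ξ)}
  {k, l} × {ν} = {(k,ν), (l,ν)}
  {l} × {ν, ξ} = {(l,ν), (l,ξ)}
  {j, k, l} × {ν} = {(j,ν), (k,ν), (l,ν)}
  {j, k} × {ν, ξ} = {(j,ν), (j,ξ), (k,ν), (k,ξ)}
  {j, l} × {ν, ξ} = {(j,ν), (j,ξ), (l,ν), (l,ξ)}
  {k, l} × {ν, ξ} = {(k,ν), (k,ξ), (l,ν), (l,ξ)}
  {j, k, l} × {ν, ξ} = {(j,ν), (j,ξ), (k,ν), (k,ξ), (l,ν), (l,ξ)}
These 15 distinct sets form the basis B.
Close under arbitrary unions to get τ_{X×Y}; counting gives |τ_{X×Y}| = 27.


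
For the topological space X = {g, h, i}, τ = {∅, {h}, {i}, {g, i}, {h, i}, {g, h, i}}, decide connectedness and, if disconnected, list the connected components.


(X, τ) is disconnected; components = [{h}, {g, i}].

Find clopen sets (U ∈ τ with X ∖ U ∈ τ):
  U = ∅, X ∖ U = {g, h, i} — both open, so U is clopen.
  U = {h}, X ∖ U = {g, i} — both open, so U is clopen.
  U = {g, i}, X ∖ U = {h} — both open, so U is clopen.
  U = {g, h, i}, X ∖ U = ∅ — both open, so U is clopen.
Nontrivial clopen(s) exist: e.g. {g, i}. So (X, τ) is disconnected.
Compute connected components by grouping points that agree on all clopens:
  component: {h}
  component: {g, i}


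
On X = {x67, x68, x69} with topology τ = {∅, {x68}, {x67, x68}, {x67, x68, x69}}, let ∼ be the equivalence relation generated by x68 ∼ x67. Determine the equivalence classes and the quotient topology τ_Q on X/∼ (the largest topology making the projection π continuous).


X/∼ = {[x67=x68], [x69]}; |τ_Q| = 3.

Equivalence classes: [x67=x68], [x69].
Quotient map π: X → X/∼ sends x67 ↦ [x67=x68], x68 ↦ [x67=x68], x69 ↦ [x69].
For each subset V ⊆ X/∼, compute π^{-1}(V) ⊆ X and check whether π^{-1}(V) ∈ τ. V is open in τ_Q iff π^{-1}(V) ∈ τ.
  V = {}: π^{-1}(V) = ∅ ∈ τ ✓.
  V = {[x67=x68]}: π^{-1}(V) = {x67, x68} ∈ τ ✓.
  V = {[x69]}: π^{-1}(V) = {x69} ∉ τ ✗.
  V = {[x67=x68], [x69]}: π^{-1}(V) = {x67, x68, x69} ∈ τ ✓.
Open sets in the quotient: τ_Q = {{}, {[x67=x68]}, {[x67=x68], [x69]}} (3 elements).


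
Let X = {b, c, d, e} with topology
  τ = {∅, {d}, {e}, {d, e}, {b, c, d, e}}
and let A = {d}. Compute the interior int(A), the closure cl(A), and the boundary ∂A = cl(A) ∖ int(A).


int(A) = {d}, cl(A) = {b, c, d}, ∂A = {b, c}.

Closed sets in (X, τ) are complements of opens:
  closed(X, τ) = {∅, {b, c}, {b, c, d}, {b, c, e}, {b, c, d, e}}.
int(A) = ⋃ {U ∈ τ : U ⊆ A}. Opens contained in A: ∅, {d}.
Taking the union of these: int(A) = {d}.
cl(A) = ⋂ {C closed : A ⊆ C}. Closed sets containing A: {b, c, d}, {b, c, d, e}.
Intersecting these: cl(A) = {b, c, d}.
∂A = cl(A) ∖ int(A) = {b, c, d} ∖ {d} = {b, c}.


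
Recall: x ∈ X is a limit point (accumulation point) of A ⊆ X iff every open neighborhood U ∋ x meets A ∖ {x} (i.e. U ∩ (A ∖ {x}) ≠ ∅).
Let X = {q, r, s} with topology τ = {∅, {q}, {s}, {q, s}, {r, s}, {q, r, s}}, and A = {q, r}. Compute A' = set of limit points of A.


A' = ∅

For each x ∈ X, list the open sets U ∈ τ with x ∈ U, then check whether U ∩ (A ∖ {x}) ≠ ∅ for every such U.
  x = q: open {q} ∋ x has {q} ∩ (A ∖ {q}) = ∅, so x is NOT a limit point.
  x = r: open {r, s} ∋ x has {r, s} ∩ (A ∖ {r}) = ∅, so x is NOT a limit point.
  x = s: open {s} ∋ x has {s} ∩ (A ∖ {s}) = ∅, so x is NOT a limit point.
Collecting: A' = ∅.


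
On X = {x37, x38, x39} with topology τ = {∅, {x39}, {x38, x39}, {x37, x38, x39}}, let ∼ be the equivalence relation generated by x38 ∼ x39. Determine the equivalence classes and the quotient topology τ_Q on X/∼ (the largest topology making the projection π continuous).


X/∼ = {[x37], [x38=x39]}; |τ_Q| = 3.

Equivalence classes: [x37], [x38=x39].
Quotient map π: X → X/∼ sends x37 ↦ [x37], x38 ↦ [x38=x39], x39 ↦ [x38=x39].
For each subset V ⊆ X/∼, compute π^{-1}(V) ⊆ X and check whether π^{-1}(V) ∈ τ. V is open in τ_Q iff π^{-1}(V) ∈ τ.
  V = {}: π^{-1}(V) = ∅ ∈ τ ✓.
  V = {[x37]}: π^{-1}(V) = {x37} ∉ τ ✗.
  V = {[x38=x39]}: π^{-1}(V) = {x38, x39} ∈ τ ✓.
  V = {[x37], [x38=x39]}: π^{-1}(V) = {x37, x38, x39} ∈ τ ✓.
Open sets in the quotient: τ_Q = {{}, {[x38=x39]}, {[x37], [x38=x39]}} (3 elements).


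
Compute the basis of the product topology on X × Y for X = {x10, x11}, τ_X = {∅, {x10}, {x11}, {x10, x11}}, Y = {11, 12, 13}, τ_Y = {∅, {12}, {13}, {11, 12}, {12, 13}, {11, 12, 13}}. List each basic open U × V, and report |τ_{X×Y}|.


Basis B = {∅ × ∅, {x10} × {12}, {x10} × {13}, {x11} × {12}, {x11} × {13}, {x10} × {11, 12}, {x10} × {12, 13}, {x10, x11} × {12}, {x10, x11} × {13}, {x11} × {11, 12}, {x11} × {12, 13}, {x10} × {11, 12, 13}, {x11} × {11, 12, 13}, {x10, x11} × {11, 12}, {x10, x11} × {12, 13}, {x10, x11} × {11, 12, 13}}; |τ_{X×Y}| = 36.

Enumerate products U × V with U ∈ τ_X, V ∈ τ_Y (deduplicated):
  ∅ × ∅ = {} (∅)
  {x10} × {12} = {(x10,12)}
  {x10} × {13} = {(x10,13)}
  {x11} × {12} = {(x11,12)}
  {x11} × {13} = {(x11,13)}
  {x10} × {11, 12} = {(x10,11), (x10,12)}
  {x10} × {12, 13} = {(x10,12), (x10,13)}
  {x10, x11} × {12} = {(x10,12), (x11,12)}
  {x10, x11} × {13} = {(x10,13), (x11,13)}
  {x11} × {11, 12} = {(x11,11), (x11,12)}
  {x11} × {12, 13} = {(x11,12), (x11,13)}
  {x10} × {11, 12, 13} = {(x10,11), (x10,12), (x10,13)}
  {x11} × {11, 12, 13} = {(x11,11), (x11,12), (x11,13)}
  {x10, x11} × {11, 12} = {(x10,11), (x10,12), (x11,11), (x11,12)}
  {x10, x11} × {12, 13} = {(x10,12), (x10,13), (x11,12), (x11,13)}
  {x10, x11} × {11, 12, 13} = {(x10,11), (x10,12), (x10,13), (x11,11), (x11,12), (x11,13)}
These 16 distinct sets form the basis B.
Close under arbitrary unions to get τ_{X×Y}; counting gives |τ_{X×Y}| = 36.


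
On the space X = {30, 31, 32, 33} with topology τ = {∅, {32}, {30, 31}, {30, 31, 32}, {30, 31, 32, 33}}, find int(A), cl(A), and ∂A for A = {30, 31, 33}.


int(A) = {30, 31}, cl(A) = {30, 31, 33}, ∂A = {33}.

Closed sets in (X, τ) are complements of opens:
  closed(X, τ) = {∅, {33}, {32, 33}, {30, 31, 33}, {30, 31, 32, 33}}.
int(A) = ⋃ {U ∈ τ : U ⊆ A}. Opens contained in A: ∅, {30, 31}.
Taking the union of these: int(A) = {30, 31}.
cl(A) = ⋂ {C closed : A ⊆ C}. Closed sets containing A: {30, 31, 33}, {30, 31, 32, 33}.
Intersecting these: cl(A) = {30, 31, 33}.
∂A = cl(A) ∖ int(A) = {30, 31, 33} ∖ {30, 31} = {33}.


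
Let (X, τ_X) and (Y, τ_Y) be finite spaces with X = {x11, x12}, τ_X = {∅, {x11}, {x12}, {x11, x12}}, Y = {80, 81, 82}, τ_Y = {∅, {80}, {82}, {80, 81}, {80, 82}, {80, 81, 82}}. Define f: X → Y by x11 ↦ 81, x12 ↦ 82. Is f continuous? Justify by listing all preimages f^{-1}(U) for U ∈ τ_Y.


f IS continuous.

Compute f^{-1}(U) for each U ∈ τ_Y:
  U = ∅: f^{-1}(U) = ∅ ∈ τ_X ✓.
  U = {80}: f^{-1}(U) = ∅ ∈ τ_X ✓.
  U = {82}: f^{-1}(U) = {x12} ∈ τ_X ✓.
  U = {80, 81}: f^{-1}(U) = {x11} ∈ τ_X ✓.
  U = {80, 82}: f^{-1}(U) = {x12} ∈ τ_X ✓.
  U = {80, 81, 82}: f^{-1}(U) = {x11, x12} ∈ τ_X ✓.
Every preimage lies in τ_X, so f IS continuous.


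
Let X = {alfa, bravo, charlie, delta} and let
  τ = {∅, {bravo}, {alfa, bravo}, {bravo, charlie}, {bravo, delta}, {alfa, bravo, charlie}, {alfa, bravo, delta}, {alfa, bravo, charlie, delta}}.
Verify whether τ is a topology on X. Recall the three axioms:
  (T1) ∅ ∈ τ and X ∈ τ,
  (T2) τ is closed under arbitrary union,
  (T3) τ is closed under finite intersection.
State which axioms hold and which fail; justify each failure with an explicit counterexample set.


τ is NOT a topology on X.

Axiom (T1): ∅ ∈ τ? Yes; X ∈ τ? Yes.
Axiom (T2/T3): check pairwise unions and intersections of members of τ.
Counterexample for (T2): {bravo, charlie} ∪ {bravo, delta} = {bravo, charlie, delta} ∉ τ. Therefore τ is NOT a topology.


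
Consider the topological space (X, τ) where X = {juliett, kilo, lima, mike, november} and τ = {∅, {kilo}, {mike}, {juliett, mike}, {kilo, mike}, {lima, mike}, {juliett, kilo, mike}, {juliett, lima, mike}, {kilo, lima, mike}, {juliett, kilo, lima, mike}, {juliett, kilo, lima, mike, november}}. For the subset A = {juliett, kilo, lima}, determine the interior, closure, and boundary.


int(A) = {kilo}, cl(A) = {juliett, kilo, lima, november}, ∂A = {juliett, lima, november}.

Closed sets in (X, τ) are complements of opens:
  closed(X, τ) = {∅, {november}, {juliett, november}, {kilo, november}, {lima, november}, {juliett, kilo, november}, {juliett, lima, november}, {kilo, lima, november}, {juliett, kilo, lima, november}, {juliett, lima, mike, november}, {juliett, kilo, lima, mike, november}}.
int(A) = ⋃ {U ∈ τ : U ⊆ A}. Opens contained in A: ∅, {kilo}.
Taking the union of these: int(A) = {kilo}.
cl(A) = ⋂ {C closed : A ⊆ C}. Closed sets containing A: {juliett, kilo, lima, november}, {juliett, kilo, lima, mike, november}.
Intersecting these: cl(A) = {juliett, kilo, lima, november}.
∂A = cl(A) ∖ int(A) = {juliett, kilo, lima, november} ∖ {kilo} = {juliett, lima, november}.


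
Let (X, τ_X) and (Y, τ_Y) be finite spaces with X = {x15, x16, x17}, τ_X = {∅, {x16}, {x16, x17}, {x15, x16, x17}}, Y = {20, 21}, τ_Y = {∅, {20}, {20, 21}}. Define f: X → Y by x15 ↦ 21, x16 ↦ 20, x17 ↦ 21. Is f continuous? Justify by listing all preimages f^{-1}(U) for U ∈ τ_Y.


f IS continuous.

Compute f^{-1}(U) for each U ∈ τ_Y:
  U = ∅: f^{-1}(U) = ∅ ∈ τ_X ✓.
  U = {20}: f^{-1}(U) = {x16} ∈ τ_X ✓.
  U = {20, 21}: f^{-1}(U) = {x15, x16, x17} ∈ τ_X ✓.
Every preimage lies in τ_X, so f IS continuous.


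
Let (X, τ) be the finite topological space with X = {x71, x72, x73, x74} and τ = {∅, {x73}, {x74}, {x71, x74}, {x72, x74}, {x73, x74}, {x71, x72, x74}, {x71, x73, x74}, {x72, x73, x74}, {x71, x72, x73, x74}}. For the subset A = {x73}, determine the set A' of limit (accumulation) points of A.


A' = ∅

For each x ∈ X, list the open sets U ∈ τ with x ∈ U, then check whether U ∩ (A ∖ {x}) ≠ ∅ for every such U.
  x = x71: open {x71, x74} ∋ x has {x71, x74} ∩ (A ∖ {x71}) = ∅, so x is NOT a limit point.
  x = x72: open {x72, x74} ∋ x has {x72, x74} ∩ (A ∖ {x72}) = ∅, so x is NOT a limit point.
  x = x73: open {x73} ∋ x has {x73} ∩ (A ∖ {x73}) = ∅, so x is NOT a limit point.
  x = x74: open {x74} ∋ x has {x74} ∩ (A ∖ {x74}) = ∅, so x is NOT a limit point.
Collecting: A' = ∅.


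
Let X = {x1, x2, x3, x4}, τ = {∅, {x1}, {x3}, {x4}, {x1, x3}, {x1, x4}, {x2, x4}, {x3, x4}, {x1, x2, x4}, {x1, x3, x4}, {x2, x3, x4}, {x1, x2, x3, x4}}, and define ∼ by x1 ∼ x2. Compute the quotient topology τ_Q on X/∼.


X/∼ = {[x1=x2], [x3], [x4]}; |τ_Q| = 6.

Equivalence classes: [x1=x2], [x3], [x4].
Quotient map π: X → X/∼ sends x1 ↦ [x1=x2], x2 ↦ [x1=x2], x3 ↦ [x3], x4 ↦ [x4].
For each subset V ⊆ X/∼, compute π^{-1}(V) ⊆ X and check whether π^{-1}(V) ∈ τ. V is open in τ_Q iff π^{-1}(V) ∈ τ.
  V = {}: π^{-1}(V) = ∅ ∈ τ ✓.
  V = {[x1=x2]}: π^{-1}(V) = {x1, x2} ∉ τ ✗.
  V = {[x3]}: π^{-1}(V) = {x3} ∈ τ ✓.
  V = {[x1=x2], [x3]}: π^{-1}(V) = {x1, x2, x3} ∉ τ ✗.
  V = {[x4]}: π^{-1}(V) = {x4} ∈ τ ✓.
  V = {[x1=x2], [x4]}: π^{-1}(V) = {x1, x2, x4} ∈ τ ✓.
  V = {[x3], [x4]}: π^{-1}(V) = {x3, x4} ∈ τ ✓.
  V = {[x1=x2], [x3], [x4]}: π^{-1}(V) = {x1, x2, x3, x4} ∈ τ ✓.
Open sets in the quotient: τ_Q = {{}, {[x3]}, {[x4]}, {[x1=x2], [x4]}, {[x3], [x4]}, {[x1=x2], [x3], [x4]}} (6 elements).


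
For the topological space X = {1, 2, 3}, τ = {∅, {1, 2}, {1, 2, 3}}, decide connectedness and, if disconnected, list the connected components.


(X, τ) is connected.

Find clopen sets (U ∈ τ with X ∖ U ∈ τ):
  U = ∅, X ∖ U = {1, 2, 3} — both open, so U is clopen.
  U = {1, 2, 3}, X ∖ U = ∅ — both open, so U is clopen.
Only trivial clopens (∅ and X) exist, so (X, τ) is connected.
Compute connected components by grouping points that agree on all clopens:
  component: {1, 2, 3}


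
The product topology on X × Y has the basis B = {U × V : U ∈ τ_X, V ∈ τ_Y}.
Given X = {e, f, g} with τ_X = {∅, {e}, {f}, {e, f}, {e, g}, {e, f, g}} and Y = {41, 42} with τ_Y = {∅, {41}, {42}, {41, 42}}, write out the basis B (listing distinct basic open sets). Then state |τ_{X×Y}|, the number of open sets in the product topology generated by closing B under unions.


Basis B = {∅ × ∅, {e} × {41}, {e} × {42}, {f} × {41}, {f} × {42}, {e} × {41, 42}, {e, f} × {41}, {e, g} × {41}, {e, f} × {42}, {e, g} × {42}, {f} × {41, 42}, {e, f, g} × {41}, {e, f, g} × {42}, {e, f} × {41, 42}, {e, g} × {41, 42}, {e, f, g} × {41, 42}}; |τ_{X×Y}| = 36.

Enumerate products U × V with U ∈ τ_X, V ∈ τ_Y (deduplicated):
  ∅ × ∅ = {} (∅)
  {e} × {41} = {(e,41)}
  {e} × {42} = {(e,42)}
  {f} × {41} = {(f,41)}
  {f} × {42} = {(f,42)}
  {e} × {41, 42} = {(e,41), (e,42)}
  {e, f} × {41} = {(e,41), (f,41)}
  {e, g} × {41} = {(e,41), (g,41)}
  {e, f} × {42} = {(e,42), (f,42)}
  {e, g} × {42} = {(e,42), (g,42)}
  {f} × {41, 42} = {(f,41), (f,42)}
  {e, f, g} × {41} = {(e,41), (f,41), (g,41)}
  {e, f, g} × {42} = {(e,42), (f,42), (g,42)}
  {e, f} × {41, 42} = {(e,41), (e,42), (f,41), (f,42)}
  {e, g} × {41, 42} = {(e,41), (e,42), (g,41), (g,42)}
  {e, f, g} × {41, 42} = {(e,41), (e,42), (f,41), (f,42), (g,41), (g,42)}
These 16 distinct sets form the basis B.
Close under arbitrary unions to get τ_{X×Y}; counting gives |τ_{X×Y}| = 36.
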